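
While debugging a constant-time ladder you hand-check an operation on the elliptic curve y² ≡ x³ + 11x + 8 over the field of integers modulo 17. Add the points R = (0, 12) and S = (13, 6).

(2, 2)

(0, 12) + (13, 6). λ = (6 - 12)/(13 - 0) ≡ 11/13 mod 17. 13⁻¹ ≡ 4 (mod 17), so λ ≡ 10.
  x = λ² - 0 - 13 = 100 - 13 ≡ 2; y = λ·(0 - 2) - 12 ≡ 2. → (2, 2)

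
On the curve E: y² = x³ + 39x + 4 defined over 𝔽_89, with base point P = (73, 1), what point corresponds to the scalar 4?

Double-and-add on 4 = (100)₂. Start with P = (73, 1) for the leading 1-bit.
double: tangent at (73, 1): λ = (3·73² + 39)/(2·1) ≡ 6/2. 2⁻¹ ≡ 45 (mod 89), so λ ≡ 6·45 ≡ 3.
  x = λ² - 73 - 73 = 9 - 146 ≡ 41; y = λ·(73 - 41) - 1 ≡ 6. → (41, 6)
double: tangent at (41, 6): λ = (3·41² + 39)/(2·6) ≡ 9/12. 12⁻¹ ≡ 52 (mod 89), so λ ≡ 9·52 ≡ 23.
  x = λ² - 41 - 41 = 529 - 82 ≡ 2; y = λ·(41 - 2) - 6 ≡ 1. → (2, 1)

(2, 1)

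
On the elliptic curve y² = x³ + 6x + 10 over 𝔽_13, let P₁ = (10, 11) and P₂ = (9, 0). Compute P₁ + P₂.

(11, 4)

(10, 11) + (9, 0). λ = (0 - 11)/(9 - 10) ≡ 2/12 mod 13. 12⁻¹ ≡ 12 (mod 13), so λ ≡ 11.
  x = λ² - 10 - 9 = 121 - 19 ≡ 11; y = λ·(10 - 11) - 11 ≡ 4. → (11, 4)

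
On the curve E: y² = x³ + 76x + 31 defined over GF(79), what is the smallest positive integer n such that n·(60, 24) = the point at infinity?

2P: tangent at (60, 24): λ = (3·60² + 76)/(2·24) ≡ 53/48. 48⁻¹ ≡ 28 (mod 79), so λ ≡ 53·28 ≡ 62.
  x = λ² - 60 - 60 = 3844 - 120 ≡ 11; y = λ·(60 - 11) - 24 ≡ 12. → (11, 12)
3P: (11, 12) + (60, 24). λ = (24 - 12)/(60 - 11) ≡ 12/49 mod 79. 49⁻¹ ≡ 50 (mod 79) since 49·50 = 2450 ≡ 1, so λ ≡ 47.
  x = λ² - 11 - 60 = 2209 - 71 ≡ 5; y = λ·(11 - 5) - 12 ≡ 33. → (5, 33)
4P: (5, 33) + (60, 24). λ = (24 - 33)/(60 - 5) ≡ 70/55 mod 79. 55⁻¹ ≡ 23 (mod 79) since 55·23 = 1265 ≡ 1, so λ ≡ 30.
  x = λ² - 5 - 60 = 900 - 65 ≡ 45; y = λ·(5 - 45) - 33 ≡ 31. → (45, 31)
5P: (45, 31) + (60, 24). λ = (24 - 31)/(60 - 45) ≡ 72/15 mod 79. 15⁻¹ ≡ 58 (mod 79), so λ ≡ 68.
  x = λ² - 45 - 60 = 4624 - 105 ≡ 16; y = λ·(45 - 16) - 31 ≡ 45. → (16, 45)
6P: (16, 45) + (60, 24). λ = (24 - 45)/(60 - 16) ≡ 58/44 mod 79. 44⁻¹ ≡ 9 (mod 79) since 44·9 = 396 ≡ 1, so λ ≡ 48.
  x = λ² - 16 - 60 = 2304 - 76 ≡ 16; y = λ·(16 - 16) - 45 ≡ 34. → (16, 34)
7P: (16, 34) + (60, 24). λ = (24 - 34)/(60 - 16) ≡ 69/44 mod 79. 44⁻¹ ≡ 9 (mod 79), so λ ≡ 68.
  x = λ² - 16 - 60 = 4624 - 76 ≡ 45; y = λ·(16 - 45) - 34 ≡ 48. → (45, 48)
8P: (45, 48) + (60, 24). λ = (24 - 48)/(60 - 45) ≡ 55/15 mod 79. 15⁻¹ ≡ 58 (mod 79), so λ ≡ 30.
  x = λ² - 45 - 60 = 900 - 105 ≡ 5; y = λ·(45 - 5) - 48 ≡ 46. → (5, 46)
9P: (5, 46) + (60, 24). λ = (24 - 46)/(60 - 5) ≡ 57/55 mod 79. 55⁻¹ ≡ 23 (mod 79), so λ ≡ 47.
  x = λ² - 5 - 60 = 2209 - 65 ≡ 11; y = λ·(5 - 11) - 46 ≡ 67. → (11, 67)
10P: (11, 67) + (60, 24). λ = (24 - 67)/(60 - 11) ≡ 36/49 mod 79. 49⁻¹ ≡ 50 (mod 79), so λ ≡ 62.
  x = λ² - 11 - 60 = 3844 - 71 ≡ 60; y = λ·(11 - 60) - 67 ≡ 55. → (60, 55)
11P: (60, 55) + (60, 24): same x and y₁ ≡ -y₂, so the sum is the point at infinity.
11P = the point at infinity, so the order is 11.

11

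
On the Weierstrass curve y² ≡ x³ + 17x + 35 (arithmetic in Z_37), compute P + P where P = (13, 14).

tangent at (13, 14): λ = (3·13² + 17)/(2·14) ≡ 6/28. 28⁻¹ ≡ 4 (mod 37) since 28·4 = 112 ≡ 1, so λ ≡ 6·4 ≡ 24.
  x = λ² - 13 - 13 = 576 - 26 ≡ 32; y = λ·(13 - 32) - 14 ≡ 11. → (32, 11)

(32, 11)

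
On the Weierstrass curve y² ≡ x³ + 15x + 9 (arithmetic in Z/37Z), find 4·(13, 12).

(33, 12)

Write G = (13, 12).
Repeated addition: build up to 4G.
2G: tangent at (13, 12): λ = (3·13² + 15)/(2·12) ≡ 4/24. 24⁻¹ ≡ 17 (mod 37), so λ ≡ 4·17 ≡ 31.
  x = λ² - 13 - 13 = 961 - 26 ≡ 10; y = λ·(13 - 10) - 12 ≡ 7. → (10, 7)
3G: (10, 7) + (13, 12). λ = (12 - 7)/(13 - 10) ≡ 5/3 mod 37. 3⁻¹ ≡ 25 (mod 37) since 3·25 = 75 ≡ 1, so λ ≡ 14.
  x = λ² - 10 - 13 = 196 - 23 ≡ 25; y = λ·(10 - 25) - 7 ≡ 5. → (25, 5)
4G: (25, 5) + (13, 12). λ = (12 - 5)/(13 - 25) ≡ 7/25 mod 37. 25⁻¹ ≡ 3 (mod 37), so λ ≡ 21.
  x = λ² - 25 - 13 = 441 - 38 ≡ 33; y = λ·(25 - 33) - 5 ≡ 12. → (33, 12)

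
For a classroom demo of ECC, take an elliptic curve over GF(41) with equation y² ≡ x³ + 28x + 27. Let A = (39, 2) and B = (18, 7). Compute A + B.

(2, 38)

(39, 2) + (18, 7). λ = (7 - 2)/(18 - 39) ≡ 5/20 mod 41. 20⁻¹ ≡ 39 (mod 41) since 20·39 = 780 ≡ 1, so λ ≡ 31.
  x = λ² - 39 - 18 = 961 - 57 ≡ 2; y = λ·(39 - 2) - 2 ≡ 38. → (2, 38)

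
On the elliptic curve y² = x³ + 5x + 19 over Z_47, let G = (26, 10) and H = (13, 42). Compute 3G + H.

First 3G:
Repeated addition: build up to 3G.
2G: tangent at (26, 10): λ = (3·26² + 5)/(2·10) ≡ 12/20. 20⁻¹ ≡ 40 (mod 47) since 20·40 = 800 ≡ 1, so λ ≡ 12·40 ≡ 10.
  x = λ² - 26 - 26 = 100 - 52 ≡ 1; y = λ·(26 - 1) - 10 ≡ 5. → (1, 5)
3G: (1, 5) + (26, 10). λ = (10 - 5)/(26 - 1) ≡ 5/25 mod 47. 25⁻¹ ≡ 32 (mod 47), so λ ≡ 19.
  x = λ² - 1 - 26 = 361 - 27 ≡ 5; y = λ·(1 - 5) - 5 ≡ 13. → (5, 13)
3G = (5, 13).
Finally 3G + H:
(5, 13) + (13, 42). λ = (42 - 13)/(13 - 5) ≡ 29/8 mod 47. 8⁻¹ ≡ 6 (mod 47) since 8·6 = 48 ≡ 1, so λ ≡ 33.
  x = λ² - 5 - 13 = 1089 - 18 ≡ 37; y = λ·(5 - 37) - 13 ≡ 12. → (37, 12)

(37, 12)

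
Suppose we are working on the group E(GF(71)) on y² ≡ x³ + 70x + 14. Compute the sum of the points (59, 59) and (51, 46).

(59, 59) + (51, 46). λ = (46 - 59)/(51 - 59) ≡ 58/63 mod 71. 63⁻¹ ≡ 62 (mod 71), so λ ≡ 46.
  x = λ² - 59 - 51 = 2116 - 110 ≡ 18; y = λ·(59 - 18) - 59 ≡ 52. → (18, 52)

(18, 52)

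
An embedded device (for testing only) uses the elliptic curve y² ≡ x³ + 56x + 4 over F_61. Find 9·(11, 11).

(19, 34)

Write G = (11, 11).
Double-and-add on 9 = (1001)₂. Start with G = (11, 11) for the leading 1-bit.
double: tangent at (11, 11): λ = (3·11² + 56)/(2·11) ≡ 53/22. 22⁻¹ ≡ 25 (mod 61) since 22·25 = 550 ≡ 1, so λ ≡ 53·25 ≡ 44.
  x = λ² - 11 - 11 = 1936 - 22 ≡ 23; y = λ·(11 - 23) - 11 ≡ 10. → (23, 10)
double: tangent at (23, 10): λ = (3·23² + 56)/(2·10) ≡ 57/20. 20⁻¹ ≡ 58 (mod 61), so λ ≡ 57·58 ≡ 12.
  x = λ² - 23 - 23 = 144 - 46 ≡ 37; y = λ·(23 - 37) - 10 ≡ 5. → (37, 5)
double: tangent at (37, 5): λ = (3·37² + 56)/(2·5) ≡ 15/10. 10⁻¹ ≡ 55 (mod 61) since 10·55 = 550 ≡ 1, so λ ≡ 15·55 ≡ 32.
  x = λ² - 37 - 37 = 1024 - 74 ≡ 35; y = λ·(37 - 35) - 5 ≡ 59. → (35, 59)
add G: (35, 59) + (11, 11). λ = (11 - 59)/(11 - 35) ≡ 13/37 mod 61. 37⁻¹ ≡ 33 (mod 61), so λ ≡ 2.
  x = λ² - 35 - 11 = 4 - 46 ≡ 19; y = λ·(35 - 19) - 59 ≡ 34. → (19, 34)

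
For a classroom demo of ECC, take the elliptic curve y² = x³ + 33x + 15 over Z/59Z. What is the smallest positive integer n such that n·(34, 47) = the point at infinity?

12

2P: tangent at (34, 47): λ = (3·34² + 33)/(2·47) ≡ 20/35. 35⁻¹ ≡ 27 (mod 59) since 35·27 = 945 ≡ 1, so λ ≡ 20·27 ≡ 9.
  x = λ² - 34 - 34 = 81 - 68 ≡ 13; y = λ·(34 - 13) - 47 ≡ 24. → (13, 24)
3P: (13, 24) + (34, 47). λ = (47 - 24)/(34 - 13) ≡ 23/21 mod 59. 21⁻¹ ≡ 45 (mod 59), so λ ≡ 32.
  x = λ² - 13 - 34 = 1024 - 47 ≡ 33; y = λ·(13 - 33) - 24 ≡ 44. → (33, 44)
4P: (33, 44) + (34, 47). λ = (47 - 44)/(34 - 33) ≡ 3/1 mod 59. 1⁻¹ ≡ 1 (mod 59) since 1·1 = 1 ≡ 1, so λ ≡ 3.
  x = λ² - 33 - 34 = 9 - 67 ≡ 1; y = λ·(33 - 1) - 44 ≡ 52. → (1, 52)
5P: (1, 52) + (34, 47). λ = (47 - 52)/(34 - 1) ≡ 54/33 mod 59. 33⁻¹ ≡ 34 (mod 59), so λ ≡ 7.
  x = λ² - 1 - 34 = 49 - 35 ≡ 14; y = λ·(1 - 14) - 52 ≡ 34. → (14, 34)
6P: (14, 34) + (34, 47). λ = (47 - 34)/(34 - 14) ≡ 13/20 mod 59. 20⁻¹ ≡ 3 (mod 59) since 20·3 = 60 ≡ 1, so λ ≡ 39.
  x = λ² - 14 - 34 = 1521 - 48 ≡ 57; y = λ·(14 - 57) - 34 ≡ 0. → (57, 0)
7P: (57, 0) + (34, 47). λ = (47 - 0)/(34 - 57) ≡ 47/36 mod 59. 36⁻¹ ≡ 41 (mod 59) since 36·41 = 1476 ≡ 1, so λ ≡ 39.
  x = λ² - 57 - 34 = 1521 - 91 ≡ 14; y = λ·(57 - 14) - 0 ≡ 25. → (14, 25)
8P: (14, 25) + (34, 47). λ = (47 - 25)/(34 - 14) ≡ 22/20 mod 59. 20⁻¹ ≡ 3 (mod 59) since 20·3 = 60 ≡ 1, so λ ≡ 7.
  x = λ² - 14 - 34 = 49 - 48 ≡ 1; y = λ·(14 - 1) - 25 ≡ 7. → (1, 7)
9P: (1, 7) + (34, 47). λ = (47 - 7)/(34 - 1) ≡ 40/33 mod 59. 33⁻¹ ≡ 34 (mod 59) since 33·34 = 1122 ≡ 1, so λ ≡ 3.
  x = λ² - 1 - 34 = 9 - 35 ≡ 33; y = λ·(1 - 33) - 7 ≡ 15. → (33, 15)
10P: (33, 15) + (34, 47). λ = (47 - 15)/(34 - 33) ≡ 32/1 mod 59. 1⁻¹ ≡ 1 (mod 59) since 1·1 = 1 ≡ 1, so λ ≡ 32.
  x = λ² - 33 - 34 = 1024 - 67 ≡ 13; y = λ·(33 - 13) - 15 ≡ 35. → (13, 35)
11P: (13, 35) + (34, 47). λ = (47 - 35)/(34 - 13) ≡ 12/21 mod 59. 21⁻¹ ≡ 45 (mod 59) since 21·45 = 945 ≡ 1, so λ ≡ 9.
  x = λ² - 13 - 34 = 81 - 47 ≡ 34; y = λ·(13 - 34) - 35 ≡ 12. → (34, 12)
12P: (34, 12) + (34, 47): same x and y₁ ≡ -y₂, so the sum is the point at infinity.
12P = the point at infinity, so the order is 12.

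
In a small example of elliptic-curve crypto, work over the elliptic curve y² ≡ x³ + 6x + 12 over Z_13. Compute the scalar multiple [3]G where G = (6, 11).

Repeated addition: build up to 3G.
2G: tangent at (6, 11): λ = (3·6² + 6)/(2·11) ≡ 10/9. 9⁻¹ ≡ 3 (mod 13), so λ ≡ 10·3 ≡ 4.
  x = λ² - 6 - 6 = 16 - 12 ≡ 4; y = λ·(6 - 4) - 11 ≡ 10. → (4, 10)
3G: (4, 10) + (6, 11). λ = (11 - 10)/(6 - 4) ≡ 1/2 mod 13. 2⁻¹ ≡ 7 (mod 13) since 2·7 = 14 ≡ 1, so λ ≡ 7.
  x = λ² - 4 - 6 = 49 - 10 ≡ 0; y = λ·(4 - 0) - 10 ≡ 5. → (0, 5)

(0, 5)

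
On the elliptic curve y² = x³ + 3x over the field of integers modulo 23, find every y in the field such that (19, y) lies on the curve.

4, 19

x³ + 3x + 0 = 6916 ≡ 16 (mod 23).
Square roots of 16 mod 23: 4 and 19 (since 4² = 16 ≡ 16).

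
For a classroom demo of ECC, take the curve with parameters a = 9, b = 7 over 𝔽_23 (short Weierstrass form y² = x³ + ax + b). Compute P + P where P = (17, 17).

(5, 4)

tangent at (17, 17): λ = (3·17² + 9)/(2·17) ≡ 2/11. 11⁻¹ ≡ 21 (mod 23), so λ ≡ 2·21 ≡ 19.
  x = λ² - 17 - 17 = 361 - 34 ≡ 5; y = λ·(17 - 5) - 17 ≡ 4. → (5, 4)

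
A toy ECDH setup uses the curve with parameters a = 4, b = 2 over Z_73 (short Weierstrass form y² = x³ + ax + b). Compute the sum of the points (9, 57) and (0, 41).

(23, 56)

(9, 57) + (0, 41). λ = (41 - 57)/(0 - 9) ≡ 57/64 mod 73. 64⁻¹ ≡ 8 (mod 73), so λ ≡ 18.
  x = λ² - 9 - 0 = 324 - 9 ≡ 23; y = λ·(9 - 23) - 57 ≡ 56. → (23, 56)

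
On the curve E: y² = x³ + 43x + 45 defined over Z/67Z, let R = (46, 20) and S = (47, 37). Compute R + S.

(46, 20) + (47, 37). λ = (37 - 20)/(47 - 46) ≡ 17/1 mod 67. 1⁻¹ ≡ 1 (mod 67) since 1·1 = 1 ≡ 1, so λ ≡ 17.
  x = λ² - 46 - 47 = 289 - 93 ≡ 62; y = λ·(46 - 62) - 20 ≡ 43. → (62, 43)

(62, 43)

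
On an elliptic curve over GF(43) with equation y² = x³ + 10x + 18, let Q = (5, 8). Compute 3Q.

(7, 42)

Repeated addition: build up to 3Q.
2Q: tangent at (5, 8): λ = (3·5² + 10)/(2·8) ≡ 42/16. 16⁻¹ ≡ 35 (mod 43) since 16·35 = 560 ≡ 1, so λ ≡ 42·35 ≡ 8.
  x = λ² - 5 - 5 = 64 - 10 ≡ 11; y = λ·(5 - 11) - 8 ≡ 30. → (11, 30)
3Q: (11, 30) + (5, 8). λ = (8 - 30)/(5 - 11) ≡ 21/37 mod 43. 37⁻¹ ≡ 7 (mod 43) since 37·7 = 259 ≡ 1, so λ ≡ 18.
  x = λ² - 11 - 5 = 324 - 16 ≡ 7; y = λ·(11 - 7) - 30 ≡ 42. → (7, 42)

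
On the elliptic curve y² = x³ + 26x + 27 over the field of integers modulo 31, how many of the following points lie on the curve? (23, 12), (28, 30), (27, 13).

(23, 12): 12² ≡ 20, rhs ≡ 20 → on.
(28, 30): 30² ≡ 1, rhs ≡ 15 → off.
(27, 13): 13² ≡ 14, rhs ≡ 14 → on.

2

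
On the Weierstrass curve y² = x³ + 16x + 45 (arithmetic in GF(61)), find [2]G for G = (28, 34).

(0, 44)

tangent at (28, 34): λ = (3·28² + 16)/(2·34) ≡ 50/7. 7⁻¹ ≡ 35 (mod 61) since 7·35 = 245 ≡ 1, so λ ≡ 50·35 ≡ 42.
  x = λ² - 28 - 28 = 1764 - 56 ≡ 0; y = λ·(28 - 0) - 34 ≡ 44. → (0, 44)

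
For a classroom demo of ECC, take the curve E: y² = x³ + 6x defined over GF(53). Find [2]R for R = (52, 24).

(1, 22)

tangent at (52, 24): λ = (3·52² + 6)/(2·24) ≡ 9/48. 48⁻¹ ≡ 21 (mod 53), so λ ≡ 9·21 ≡ 30.
  x = λ² - 52 - 52 = 900 - 104 ≡ 1; y = λ·(52 - 1) - 24 ≡ 22. → (1, 22)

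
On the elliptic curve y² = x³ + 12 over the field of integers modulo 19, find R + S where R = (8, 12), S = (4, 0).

(8, 12) + (4, 0). λ = (0 - 12)/(4 - 8) ≡ 7/15 mod 19. 15⁻¹ ≡ 14 (mod 19) since 15·14 = 210 ≡ 1, so λ ≡ 3.
  x = λ² - 8 - 4 = 9 - 12 ≡ 16; y = λ·(8 - 16) - 12 ≡ 2. → (16, 2)

(16, 2)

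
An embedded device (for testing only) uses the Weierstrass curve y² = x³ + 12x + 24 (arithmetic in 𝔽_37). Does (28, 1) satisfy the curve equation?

y² = 1² ≡ 1; x³ + 12x + 24 = 22312 ≡ 1 (mod 37). 1 = 1.

yes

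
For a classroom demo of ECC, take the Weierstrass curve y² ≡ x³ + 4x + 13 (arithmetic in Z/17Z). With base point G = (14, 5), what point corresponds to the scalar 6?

(12, 15)

Repeated addition: build up to 6G.
2G: tangent at (14, 5): λ = (3·14² + 4)/(2·5) ≡ 14/10. 10⁻¹ ≡ 12 (mod 17) since 10·12 = 120 ≡ 1, so λ ≡ 14·12 ≡ 15.
  x = λ² - 14 - 14 = 225 - 28 ≡ 10; y = λ·(14 - 10) - 5 ≡ 4. → (10, 4)
3G: (10, 4) + (14, 5). λ = (5 - 4)/(14 - 10) ≡ 1/4 mod 17. 4⁻¹ ≡ 13 (mod 17), so λ ≡ 13.
  x = λ² - 10 - 14 = 169 - 24 ≡ 9; y = λ·(10 - 9) - 4 ≡ 9. → (9, 9)
4G: (9, 9) + (14, 5). λ = (5 - 9)/(14 - 9) ≡ 13/5 mod 17. 5⁻¹ ≡ 7 (mod 17), so λ ≡ 6.
  x = λ² - 9 - 14 = 36 - 23 ≡ 13; y = λ·(9 - 13) - 9 ≡ 1. → (13, 1)
5G: (13, 1) + (14, 5). λ = (5 - 1)/(14 - 13) ≡ 4/1 mod 17. 1⁻¹ ≡ 1 (mod 17) since 1·1 = 1 ≡ 1, so λ ≡ 4.
  x = λ² - 13 - 14 = 16 - 27 ≡ 6; y = λ·(13 - 6) - 1 ≡ 10. → (6, 10)
6G: (6, 10) + (14, 5). λ = (5 - 10)/(14 - 6) ≡ 12/8 mod 17. 8⁻¹ ≡ 15 (mod 17) since 8·15 = 120 ≡ 1, so λ ≡ 10.
  x = λ² - 6 - 14 = 100 - 20 ≡ 12; y = λ·(6 - 12) - 10 ≡ 15. → (12, 15)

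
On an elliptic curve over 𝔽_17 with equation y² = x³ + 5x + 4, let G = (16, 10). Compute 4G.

Repeated addition: build up to 4G.
2G: tangent at (16, 10): λ = (3·16² + 5)/(2·10) ≡ 8/3. 3⁻¹ ≡ 6 (mod 17) since 3·6 = 18 ≡ 1, so λ ≡ 8·6 ≡ 14.
  x = λ² - 16 - 16 = 196 - 32 ≡ 11; y = λ·(16 - 11) - 10 ≡ 9. → (11, 9)
3G: (11, 9) + (16, 10). λ = (10 - 9)/(16 - 11) ≡ 1/5 mod 17. 5⁻¹ ≡ 7 (mod 17), so λ ≡ 7.
  x = λ² - 11 - 16 = 49 - 27 ≡ 5; y = λ·(11 - 5) - 9 ≡ 16. → (5, 16)
4G: (5, 16) + (16, 10). λ = (10 - 16)/(16 - 5) ≡ 11/11 mod 17. 11⁻¹ ≡ 14 (mod 17) since 11·14 = 154 ≡ 1, so λ ≡ 1.
  x = λ² - 5 - 16 = 1 - 21 ≡ 14; y = λ·(5 - 14) - 16 ≡ 9. → (14, 9)

(14, 9)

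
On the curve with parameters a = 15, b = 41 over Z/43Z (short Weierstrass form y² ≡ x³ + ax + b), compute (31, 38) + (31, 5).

The two points share x = 31 and their y-coordinates satisfy 38 + 5 ≡ 0 (mod 43), so they are inverses. Their sum is O.

O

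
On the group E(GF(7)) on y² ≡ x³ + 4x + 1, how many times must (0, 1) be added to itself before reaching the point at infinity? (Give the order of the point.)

5

2P: tangent at (0, 1): λ = (3·0² + 4)/(2·1) ≡ 4/2. 2⁻¹ ≡ 4 (mod 7) since 2·4 = 8 ≡ 1, so λ ≡ 4·4 ≡ 2.
  x = λ² - 0 - 0 = 4 - 0 ≡ 4; y = λ·(0 - 4) - 1 ≡ 5. → (4, 5)
3P: (4, 5) + (0, 1). λ = (1 - 5)/(0 - 4) ≡ 3/3 mod 7. 3⁻¹ ≡ 5 (mod 7), so λ ≡ 1.
  x = λ² - 4 - 0 = 1 - 4 ≡ 4; y = λ·(4 - 4) - 5 ≡ 2. → (4, 2)
4P: (4, 2) + (0, 1). λ = (1 - 2)/(0 - 4) ≡ 6/3 mod 7. 3⁻¹ ≡ 5 (mod 7), so λ ≡ 2.
  x = λ² - 4 - 0 = 4 - 4 ≡ 0; y = λ·(4 - 0) - 2 ≡ 6. → (0, 6)
5P: (0, 6) + (0, 1): same x and y₁ ≡ -y₂, so the sum is the point at infinity.
5P = the point at infinity, so the order is 5.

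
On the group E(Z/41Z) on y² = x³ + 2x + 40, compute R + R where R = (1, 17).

(37, 38)

tangent at (1, 17): λ = (3·1² + 2)/(2·17) ≡ 5/34. 34⁻¹ ≡ 35 (mod 41) since 34·35 = 1190 ≡ 1, so λ ≡ 5·35 ≡ 11.
  x = λ² - 1 - 1 = 121 - 2 ≡ 37; y = λ·(1 - 37) - 17 ≡ 38. → (37, 38)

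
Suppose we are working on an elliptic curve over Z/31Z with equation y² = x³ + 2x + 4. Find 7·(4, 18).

Write G = (4, 18).
Repeated addition: build up to 7G.
2G: tangent at (4, 18): λ = (3·4² + 2)/(2·18) ≡ 19/5. 5⁻¹ ≡ 25 (mod 31), so λ ≡ 19·25 ≡ 10.
  x = λ² - 4 - 4 = 100 - 8 ≡ 30; y = λ·(4 - 30) - 18 ≡ 1. → (30, 1)
3G: (30, 1) + (4, 18). λ = (18 - 1)/(4 - 30) ≡ 17/5 mod 31. 5⁻¹ ≡ 25 (mod 31) since 5·25 = 125 ≡ 1, so λ ≡ 22.
  x = λ² - 30 - 4 = 484 - 34 ≡ 16; y = λ·(30 - 16) - 1 ≡ 28. → (16, 28)
4G: (16, 28) + (4, 18). λ = (18 - 28)/(4 - 16) ≡ 21/19 mod 31. 19⁻¹ ≡ 18 (mod 31), so λ ≡ 6.
  x = λ² - 16 - 4 = 36 - 20 ≡ 16; y = λ·(16 - 16) - 28 ≡ 3. → (16, 3)
5G: (16, 3) + (4, 18). λ = (18 - 3)/(4 - 16) ≡ 15/19 mod 31. 19⁻¹ ≡ 18 (mod 31), so λ ≡ 22.
  x = λ² - 16 - 4 = 484 - 20 ≡ 30; y = λ·(16 - 30) - 3 ≡ 30. → (30, 30)
6G: (30, 30) + (4, 18). λ = (18 - 30)/(4 - 30) ≡ 19/5 mod 31. 5⁻¹ ≡ 25 (mod 31), so λ ≡ 10.
  x = λ² - 30 - 4 = 100 - 34 ≡ 4; y = λ·(30 - 4) - 30 ≡ 13. → (4, 13)
7G: (4, 13) + (4, 18): same x and y₁ ≡ -y₂, so the sum is ∞.

O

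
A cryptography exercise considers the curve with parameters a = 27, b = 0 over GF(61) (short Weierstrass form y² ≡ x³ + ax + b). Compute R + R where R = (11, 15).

(25, 47)

tangent at (11, 15): λ = (3·11² + 27)/(2·15) ≡ 24/30. 30⁻¹ ≡ 59 (mod 61), so λ ≡ 24·59 ≡ 13.
  x = λ² - 11 - 11 = 169 - 22 ≡ 25; y = λ·(11 - 25) - 15 ≡ 47. → (25, 47)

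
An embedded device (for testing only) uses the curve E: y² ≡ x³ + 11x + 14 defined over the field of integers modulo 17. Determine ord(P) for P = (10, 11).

2P: tangent at (10, 11): λ = (3·10² + 11)/(2·11) ≡ 5/5. 5⁻¹ ≡ 7 (mod 17) since 5·7 = 35 ≡ 1, so λ ≡ 5·7 ≡ 1.
  x = λ² - 10 - 10 = 1 - 20 ≡ 15; y = λ·(10 - 15) - 11 ≡ 1. → (15, 1)
3P: (15, 1) + (10, 11). λ = (11 - 1)/(10 - 15) ≡ 10/12 mod 17. 12⁻¹ ≡ 10 (mod 17), so λ ≡ 15.
  x = λ² - 15 - 10 = 225 - 25 ≡ 13; y = λ·(15 - 13) - 1 ≡ 12. → (13, 12)
4P: (13, 12) + (10, 11). λ = (11 - 12)/(10 - 13) ≡ 16/14 mod 17. 14⁻¹ ≡ 11 (mod 17), so λ ≡ 6.
  x = λ² - 13 - 10 = 36 - 23 ≡ 13; y = λ·(13 - 13) - 12 ≡ 5. → (13, 5)
5P: (13, 5) + (10, 11). λ = (11 - 5)/(10 - 13) ≡ 6/14 mod 17. 14⁻¹ ≡ 11 (mod 17) since 14·11 = 154 ≡ 1, so λ ≡ 15.
  x = λ² - 13 - 10 = 225 - 23 ≡ 15; y = λ·(13 - 15) - 5 ≡ 16. → (15, 16)
6P: (15, 16) + (10, 11). λ = (11 - 16)/(10 - 15) ≡ 12/12 mod 17. 12⁻¹ ≡ 10 (mod 17), so λ ≡ 1.
  x = λ² - 15 - 10 = 1 - 25 ≡ 10; y = λ·(15 - 10) - 16 ≡ 6. → (10, 6)
7P: (10, 6) + (10, 11): same x and y₁ ≡ -y₂, so the sum is O.
7P = O, so the order is 7.

7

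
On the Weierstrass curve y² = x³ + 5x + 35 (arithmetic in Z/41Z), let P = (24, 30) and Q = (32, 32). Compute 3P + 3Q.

First 3P:
Repeated addition: build up to 3P.
2P: tangent at (24, 30): λ = (3·24² + 5)/(2·30) ≡ 11/19. 19⁻¹ ≡ 13 (mod 41) since 19·13 = 247 ≡ 1, so λ ≡ 11·13 ≡ 20.
  x = λ² - 24 - 24 = 400 - 48 ≡ 24; y = λ·(24 - 24) - 30 ≡ 11. → (24, 11)
3P: (24, 11) + (24, 30): same x and y₁ ≡ -y₂, so the sum is 𝒪.
3P = 𝒪.
Next 3Q:
Repeated addition: build up to 3Q.
2Q: tangent at (32, 32): λ = (3·32² + 5)/(2·32) ≡ 2/23. 23⁻¹ ≡ 25 (mod 41) since 23·25 = 575 ≡ 1, so λ ≡ 2·25 ≡ 9.
  x = λ² - 32 - 32 = 81 - 64 ≡ 17; y = λ·(32 - 17) - 32 ≡ 21. → (17, 21)
3Q: (17, 21) + (32, 32). λ = (32 - 21)/(32 - 17) ≡ 11/15 mod 41. 15⁻¹ ≡ 11 (mod 41), so λ ≡ 39.
  x = λ² - 17 - 32 = 1521 - 49 ≡ 37; y = λ·(17 - 37) - 21 ≡ 19. → (37, 19)
3Q = (37, 19).
Finally 3P + 3Q:
𝒪 + (37, 19) = (37, 19) (identity).

(37, 19)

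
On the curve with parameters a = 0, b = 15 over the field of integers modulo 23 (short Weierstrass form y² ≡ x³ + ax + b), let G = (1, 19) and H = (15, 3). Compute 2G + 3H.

First 2G:
Repeated addition: build up to 2G.
2G: tangent at (1, 19): λ = (3·1² + 0)/(2·19) ≡ 3/15. 15⁻¹ ≡ 20 (mod 23) since 15·20 = 300 ≡ 1, so λ ≡ 3·20 ≡ 14.
  x = λ² - 1 - 1 = 196 - 2 ≡ 10; y = λ·(1 - 10) - 19 ≡ 16. → (10, 16)
2G = (10, 16).
Next 3H:
Repeated addition: build up to 3H.
2H: tangent at (15, 3): λ = (3·15² + 0)/(2·3) ≡ 8/6. 6⁻¹ ≡ 4 (mod 23) since 6·4 = 24 ≡ 1, so λ ≡ 8·4 ≡ 9.
  x = λ² - 15 - 15 = 81 - 30 ≡ 5; y = λ·(15 - 5) - 3 ≡ 18. → (5, 18)
3H: (5, 18) + (15, 3). λ = (3 - 18)/(15 - 5) ≡ 8/10 mod 23. 10⁻¹ ≡ 7 (mod 23), so λ ≡ 10.
  x = λ² - 5 - 15 = 100 - 20 ≡ 11; y = λ·(5 - 11) - 18 ≡ 14. → (11, 14)
3H = (11, 14).
Finally 2G + 3H:
(10, 16) + (11, 14). λ = (14 - 16)/(11 - 10) ≡ 21/1 mod 23. 1⁻¹ ≡ 1 (mod 23), so λ ≡ 21.
  x = λ² - 10 - 11 = 441 - 21 ≡ 6; y = λ·(10 - 6) - 16 ≡ 22. → (6, 22)

(6, 22)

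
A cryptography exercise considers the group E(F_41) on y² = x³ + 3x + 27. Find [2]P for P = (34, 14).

tangent at (34, 14): λ = (3·34² + 3)/(2·14) ≡ 27/28. 28⁻¹ ≡ 22 (mod 41), so λ ≡ 27·22 ≡ 20.
  x = λ² - 34 - 34 = 400 - 68 ≡ 4; y = λ·(34 - 4) - 14 ≡ 12. → (4, 12)

(4, 12)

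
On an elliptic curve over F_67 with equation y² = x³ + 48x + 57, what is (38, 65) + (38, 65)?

tangent at (38, 65): λ = (3·38² + 48)/(2·65) ≡ 25/63. 63⁻¹ ≡ 50 (mod 67), so λ ≡ 25·50 ≡ 44.
  x = λ² - 38 - 38 = 1936 - 76 ≡ 51; y = λ·(38 - 51) - 65 ≡ 33. → (51, 33)

(51, 33)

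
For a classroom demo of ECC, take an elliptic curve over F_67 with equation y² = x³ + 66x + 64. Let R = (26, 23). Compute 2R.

(31, 64)

tangent at (26, 23): λ = (3·26² + 66)/(2·23) ≡ 17/46. 46⁻¹ ≡ 51 (mod 67), so λ ≡ 17·51 ≡ 63.
  x = λ² - 26 - 26 = 3969 - 52 ≡ 31; y = λ·(26 - 31) - 23 ≡ 64. → (31, 64)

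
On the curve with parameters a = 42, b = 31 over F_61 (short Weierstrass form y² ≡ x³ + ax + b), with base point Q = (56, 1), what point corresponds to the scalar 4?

Repeated addition: build up to 4Q.
2Q: tangent at (56, 1): λ = (3·56² + 42)/(2·1) ≡ 56/2. 2⁻¹ ≡ 31 (mod 61), so λ ≡ 56·31 ≡ 28.
  x = λ² - 56 - 56 = 784 - 112 ≡ 1; y = λ·(56 - 1) - 1 ≡ 14. → (1, 14)
3Q: (1, 14) + (56, 1). λ = (1 - 14)/(56 - 1) ≡ 48/55 mod 61. 55⁻¹ ≡ 10 (mod 61) since 55·10 = 550 ≡ 1, so λ ≡ 53.
  x = λ² - 1 - 56 = 2809 - 57 ≡ 7; y = λ·(1 - 7) - 14 ≡ 34. → (7, 34)
4Q: (7, 34) + (56, 1). λ = (1 - 34)/(56 - 7) ≡ 28/49 mod 61. 49⁻¹ ≡ 5 (mod 61) since 49·5 = 245 ≡ 1, so λ ≡ 18.
  x = λ² - 7 - 56 = 324 - 63 ≡ 17; y = λ·(7 - 17) - 34 ≡ 30. → (17, 30)

(17, 30)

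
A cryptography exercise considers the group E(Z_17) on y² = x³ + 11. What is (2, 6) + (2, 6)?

(14, 16)

tangent at (2, 6): λ = (3·2² + 0)/(2·6) ≡ 12/12. 12⁻¹ ≡ 10 (mod 17), so λ ≡ 12·10 ≡ 1.
  x = λ² - 2 - 2 = 1 - 4 ≡ 14; y = λ·(2 - 14) - 6 ≡ 16. → (14, 16)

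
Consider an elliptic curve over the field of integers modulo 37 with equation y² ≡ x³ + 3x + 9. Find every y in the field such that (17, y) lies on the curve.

none

x³ + 3x + 9 = 4973 ≡ 15 (mod 37).
15 is a non-residue mod 37; no y exists.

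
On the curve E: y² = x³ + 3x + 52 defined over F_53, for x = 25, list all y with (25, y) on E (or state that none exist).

x³ + 3x + 52 = 15752 ≡ 11 (mod 53).
Square roots of 11 mod 53: 8 and 45 (since 8² = 64 ≡ 11).

8, 45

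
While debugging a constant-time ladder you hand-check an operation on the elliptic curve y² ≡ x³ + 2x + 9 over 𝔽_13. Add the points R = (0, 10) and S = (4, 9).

(5, 1)

(0, 10) + (4, 9). λ = (9 - 10)/(4 - 0) ≡ 12/4 mod 13. 4⁻¹ ≡ 10 (mod 13), so λ ≡ 3.
  x = λ² - 0 - 4 = 9 - 4 ≡ 5; y = λ·(0 - 5) - 10 ≡ 1. → (5, 1)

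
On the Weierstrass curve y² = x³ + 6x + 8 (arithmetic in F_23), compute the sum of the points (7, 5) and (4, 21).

(20, 3)

(7, 5) + (4, 21). λ = (21 - 5)/(4 - 7) ≡ 16/20 mod 23. 20⁻¹ ≡ 15 (mod 23), so λ ≡ 10.
  x = λ² - 7 - 4 = 100 - 11 ≡ 20; y = λ·(7 - 20) - 5 ≡ 3. → (20, 3)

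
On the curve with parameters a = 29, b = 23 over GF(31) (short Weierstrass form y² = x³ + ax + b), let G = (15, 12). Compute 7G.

(6, 14)

Double-and-add on 7 = (111)₂. Start with G = (15, 12) for the leading 1-bit.
double: tangent at (15, 12): λ = (3·15² + 29)/(2·12) ≡ 22/24. 24⁻¹ ≡ 22 (mod 31), so λ ≡ 22·22 ≡ 19.
  x = λ² - 15 - 15 = 361 - 30 ≡ 21; y = λ·(15 - 21) - 12 ≡ 29. → (21, 29)
add G: (21, 29) + (15, 12). λ = (12 - 29)/(15 - 21) ≡ 14/25 mod 31. 25⁻¹ ≡ 5 (mod 31) since 25·5 = 125 ≡ 1, so λ ≡ 8.
  x = λ² - 21 - 15 = 64 - 36 ≡ 28; y = λ·(21 - 28) - 29 ≡ 8. → (28, 8)
double: tangent at (28, 8): λ = (3·28² + 29)/(2·8) ≡ 25/16. 16⁻¹ ≡ 2 (mod 31) since 16·2 = 32 ≡ 1, so λ ≡ 25·2 ≡ 19.
  x = λ² - 28 - 28 = 361 - 56 ≡ 26; y = λ·(28 - 26) - 8 ≡ 30. → (26, 30)
add G: (26, 30) + (15, 12). λ = (12 - 30)/(15 - 26) ≡ 13/20 mod 31. 20⁻¹ ≡ 14 (mod 31), so λ ≡ 27.
  x = λ² - 26 - 15 = 729 - 41 ≡ 6; y = λ·(26 - 6) - 30 ≡ 14. → (6, 14)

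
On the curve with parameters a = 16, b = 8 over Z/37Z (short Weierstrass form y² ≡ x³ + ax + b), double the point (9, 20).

tangent at (9, 20): λ = (3·9² + 16)/(2·20) ≡ 0/3. 3⁻¹ ≡ 25 (mod 37), so λ ≡ 0·25 ≡ 0.
  x = λ² - 9 - 9 = 0 - 18 ≡ 19; y = λ·(9 - 19) - 20 ≡ 17. → (19, 17)

(19, 17)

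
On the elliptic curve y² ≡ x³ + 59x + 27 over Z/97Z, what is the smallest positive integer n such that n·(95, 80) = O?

4

2P: tangent at (95, 80): λ = (3·95² + 59)/(2·80) ≡ 71/63. 63⁻¹ ≡ 77 (mod 97), so λ ≡ 71·77 ≡ 35.
  x = λ² - 95 - 95 = 1225 - 190 ≡ 65; y = λ·(95 - 65) - 80 ≡ 0. → (65, 0)
3P: (65, 0) + (95, 80). λ = (80 - 0)/(95 - 65) ≡ 80/30 mod 97. 30⁻¹ ≡ 55 (mod 97), so λ ≡ 35.
  x = λ² - 65 - 95 = 1225 - 160 ≡ 95; y = λ·(65 - 95) - 0 ≡ 17. → (95, 17)
4P: (95, 17) + (95, 80): same x and y₁ ≡ -y₂, so the sum is O.
4P = O, so the order is 4.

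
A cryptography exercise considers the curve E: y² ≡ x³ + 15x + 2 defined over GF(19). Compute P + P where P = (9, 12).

(18, 10)

tangent at (9, 12): λ = (3·9² + 15)/(2·12) ≡ 11/5. 5⁻¹ ≡ 4 (mod 19), so λ ≡ 11·4 ≡ 6.
  x = λ² - 9 - 9 = 36 - 18 ≡ 18; y = λ·(9 - 18) - 12 ≡ 10. → (18, 10)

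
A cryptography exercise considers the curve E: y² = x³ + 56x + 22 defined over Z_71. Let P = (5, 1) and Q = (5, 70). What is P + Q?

The two points share x = 5 and their y-coordinates satisfy 1 + 70 ≡ 0 (mod 71), so they are inverses. Their sum is ∞.

O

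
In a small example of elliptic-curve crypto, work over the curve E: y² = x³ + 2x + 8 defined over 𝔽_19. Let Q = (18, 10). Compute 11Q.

(4, 17)

Repeated addition: build up to 11Q.
2Q: tangent at (18, 10): λ = (3·18² + 2)/(2·10) ≡ 5/1. 1⁻¹ ≡ 1 (mod 19), so λ ≡ 5·1 ≡ 5.
  x = λ² - 18 - 18 = 25 - 36 ≡ 8; y = λ·(18 - 8) - 10 ≡ 2. → (8, 2)
3Q: (8, 2) + (18, 10). λ = (10 - 2)/(18 - 8) ≡ 8/10 mod 19. 10⁻¹ ≡ 2 (mod 19) since 10·2 = 20 ≡ 1, so λ ≡ 16.
  x = λ² - 8 - 18 = 256 - 26 ≡ 2; y = λ·(8 - 2) - 2 ≡ 18. → (2, 18)
4Q: (2, 18) + (18, 10). λ = (10 - 18)/(18 - 2) ≡ 11/16 mod 19. 16⁻¹ ≡ 6 (mod 19), so λ ≡ 9.
  x = λ² - 2 - 18 = 81 - 20 ≡ 4; y = λ·(2 - 4) - 18 ≡ 2. → (4, 2)
5Q: (4, 2) + (18, 10). λ = (10 - 2)/(18 - 4) ≡ 8/14 mod 19. 14⁻¹ ≡ 15 (mod 19) since 14·15 = 210 ≡ 1, so λ ≡ 6.
  x = λ² - 4 - 18 = 36 - 22 ≡ 14; y = λ·(4 - 14) - 2 ≡ 14. → (14, 14)
6Q: (14, 14) + (18, 10). λ = (10 - 14)/(18 - 14) ≡ 15/4 mod 19. 4⁻¹ ≡ 5 (mod 19), so λ ≡ 18.
  x = λ² - 14 - 18 = 324 - 32 ≡ 7; y = λ·(14 - 7) - 14 ≡ 17. → (7, 17)
7Q: (7, 17) + (18, 10). λ = (10 - 17)/(18 - 7) ≡ 12/11 mod 19. 11⁻¹ ≡ 7 (mod 19) since 11·7 = 77 ≡ 1, so λ ≡ 8.
  x = λ² - 7 - 18 = 64 - 25 ≡ 1; y = λ·(7 - 1) - 17 ≡ 12. → (1, 12)
8Q: (1, 12) + (18, 10). λ = (10 - 12)/(18 - 1) ≡ 17/17 mod 19. 17⁻¹ ≡ 9 (mod 19), so λ ≡ 1.
  x = λ² - 1 - 18 = 1 - 19 ≡ 1; y = λ·(1 - 1) - 12 ≡ 7. → (1, 7)
9Q: (1, 7) + (18, 10). λ = (10 - 7)/(18 - 1) ≡ 3/17 mod 19. 17⁻¹ ≡ 9 (mod 19), so λ ≡ 8.
  x = λ² - 1 - 18 = 64 - 19 ≡ 7; y = λ·(1 - 7) - 7 ≡ 2. → (7, 2)
10Q: (7, 2) + (18, 10). λ = (10 - 2)/(18 - 7) ≡ 8/11 mod 19. 11⁻¹ ≡ 7 (mod 19), so λ ≡ 18.
  x = λ² - 7 - 18 = 324 - 25 ≡ 14; y = λ·(7 - 14) - 2 ≡ 5. → (14, 5)
11Q: (14, 5) + (18, 10). λ = (10 - 5)/(18 - 14) ≡ 5/4 mod 19. 4⁻¹ ≡ 5 (mod 19), so λ ≡ 6.
  x = λ² - 14 - 18 = 36 - 32 ≡ 4; y = λ·(14 - 4) - 5 ≡ 17. → (4, 17)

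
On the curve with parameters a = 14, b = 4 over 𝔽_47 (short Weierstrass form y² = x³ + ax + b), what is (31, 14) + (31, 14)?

tangent at (31, 14): λ = (3·31² + 14)/(2·14) ≡ 30/28. 28⁻¹ ≡ 42 (mod 47), so λ ≡ 30·42 ≡ 38.
  x = λ² - 31 - 31 = 1444 - 62 ≡ 19; y = λ·(31 - 19) - 14 ≡ 19. → (19, 19)

(19, 19)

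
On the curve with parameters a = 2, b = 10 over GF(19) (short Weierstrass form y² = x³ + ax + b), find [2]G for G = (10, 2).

(4, 14)

tangent at (10, 2): λ = (3·10² + 2)/(2·2) ≡ 17/4. 4⁻¹ ≡ 5 (mod 19), so λ ≡ 17·5 ≡ 9.
  x = λ² - 10 - 10 = 81 - 20 ≡ 4; y = λ·(10 - 4) - 2 ≡ 14. → (4, 14)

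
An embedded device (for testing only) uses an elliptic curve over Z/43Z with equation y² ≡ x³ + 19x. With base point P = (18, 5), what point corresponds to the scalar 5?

Double-and-add on 5 = (101)₂. Start with P = (18, 5) for the leading 1-bit.
double: tangent at (18, 5): λ = (3·18² + 19)/(2·5) ≡ 2/10. 10⁻¹ ≡ 13 (mod 43), so λ ≡ 2·13 ≡ 26.
  x = λ² - 18 - 18 = 676 - 36 ≡ 38; y = λ·(18 - 38) - 5 ≡ 34. → (38, 34)
double: tangent at (38, 34): λ = (3·38² + 19)/(2·34) ≡ 8/25. 25⁻¹ ≡ 31 (mod 43), so λ ≡ 8·31 ≡ 33.
  x = λ² - 38 - 38 = 1089 - 76 ≡ 24; y = λ·(38 - 24) - 34 ≡ 41. → (24, 41)
add P: (24, 41) + (18, 5). λ = (5 - 41)/(18 - 24) ≡ 7/37 mod 43. 37⁻¹ ≡ 7 (mod 43), so λ ≡ 6.
  x = λ² - 24 - 18 = 36 - 42 ≡ 37; y = λ·(24 - 37) - 41 ≡ 10. → (37, 10)

(37, 10)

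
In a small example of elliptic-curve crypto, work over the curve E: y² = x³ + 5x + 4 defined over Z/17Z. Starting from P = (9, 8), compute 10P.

(14, 8)

Double-and-add on 10 = (1010)₂. Start with P = (9, 8) for the leading 1-bit.
double: tangent at (9, 8): λ = (3·9² + 5)/(2·8) ≡ 10/16. 16⁻¹ ≡ 16 (mod 17), so λ ≡ 10·16 ≡ 7.
  x = λ² - 9 - 9 = 49 - 18 ≡ 14; y = λ·(9 - 14) - 8 ≡ 8. → (14, 8)
double: tangent at (14, 8): λ = (3·14² + 5)/(2·8) ≡ 15/16. 16⁻¹ ≡ 16 (mod 17), so λ ≡ 15·16 ≡ 2.
  x = λ² - 14 - 14 = 4 - 28 ≡ 10; y = λ·(14 - 10) - 8 ≡ 0. → (10, 0)
add P: (10, 0) + (9, 8). λ = (8 - 0)/(9 - 10) ≡ 8/16 mod 17. 16⁻¹ ≡ 16 (mod 17) since 16·16 = 256 ≡ 1, so λ ≡ 9.
  x = λ² - 10 - 9 = 81 - 19 ≡ 11; y = λ·(10 - 11) - 0 ≡ 8. → (11, 8)
double: tangent at (11, 8): λ = (3·11² + 5)/(2·8) ≡ 11/16. 16⁻¹ ≡ 16 (mod 17) since 16·16 = 256 ≡ 1, so λ ≡ 11·16 ≡ 6.
  x = λ² - 11 - 11 = 36 - 22 ≡ 14; y = λ·(11 - 14) - 8 ≡ 8. → (14, 8)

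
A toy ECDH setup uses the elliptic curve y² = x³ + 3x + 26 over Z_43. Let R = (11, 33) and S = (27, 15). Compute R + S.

(15, 36)

(11, 33) + (27, 15). λ = (15 - 33)/(27 - 11) ≡ 25/16 mod 43. 16⁻¹ ≡ 35 (mod 43), so λ ≡ 15.
  x = λ² - 11 - 27 = 225 - 38 ≡ 15; y = λ·(11 - 15) - 33 ≡ 36. → (15, 36)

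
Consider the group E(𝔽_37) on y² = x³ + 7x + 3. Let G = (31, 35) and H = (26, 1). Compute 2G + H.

(10, 0)

First 2G:
Repeated addition: build up to 2G.
2G: tangent at (31, 35): λ = (3·31² + 7)/(2·35) ≡ 4/33. 33⁻¹ ≡ 9 (mod 37), so λ ≡ 4·9 ≡ 36.
  x = λ² - 31 - 31 = 1296 - 62 ≡ 13; y = λ·(31 - 13) - 35 ≡ 21. → (13, 21)
2G = (13, 21).
Finally 2G + H:
(13, 21) + (26, 1). λ = (1 - 21)/(26 - 13) ≡ 17/13 mod 37. 13⁻¹ ≡ 20 (mod 37), so λ ≡ 7.
  x = λ² - 13 - 26 = 49 - 39 ≡ 10; y = λ·(13 - 10) - 21 ≡ 0. → (10, 0)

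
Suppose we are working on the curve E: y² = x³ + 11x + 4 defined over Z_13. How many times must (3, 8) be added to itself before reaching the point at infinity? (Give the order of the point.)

6

2P: tangent at (3, 8): λ = (3·3² + 11)/(2·8) ≡ 12/3. 3⁻¹ ≡ 9 (mod 13), so λ ≡ 12·9 ≡ 4.
  x = λ² - 3 - 3 = 16 - 6 ≡ 10; y = λ·(3 - 10) - 8 ≡ 3. → (10, 3)
3P: (10, 3) + (3, 8). λ = (8 - 3)/(3 - 10) ≡ 5/6 mod 13. 6⁻¹ ≡ 11 (mod 13), so λ ≡ 3.
  x = λ² - 10 - 3 = 9 - 13 ≡ 9; y = λ·(10 - 9) - 3 ≡ 0. → (9, 0)
4P: (9, 0) + (3, 8). λ = (8 - 0)/(3 - 9) ≡ 8/7 mod 13. 7⁻¹ ≡ 2 (mod 13), so λ ≡ 3.
  x = λ² - 9 - 3 = 9 - 12 ≡ 10; y = λ·(9 - 10) - 0 ≡ 10. → (10, 10)
5P: (10, 10) + (3, 8). λ = (8 - 10)/(3 - 10) ≡ 11/6 mod 13. 6⁻¹ ≡ 11 (mod 13), so λ ≡ 4.
  x = λ² - 10 - 3 = 16 - 13 ≡ 3; y = λ·(10 - 3) - 10 ≡ 5. → (3, 5)
6P: (3, 5) + (3, 8): same x and y₁ ≡ -y₂, so the sum is the point at infinity.
6P = the point at infinity, so the order is 6.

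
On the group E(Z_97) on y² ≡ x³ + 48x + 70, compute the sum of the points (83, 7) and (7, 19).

(39, 32)

(83, 7) + (7, 19). λ = (19 - 7)/(7 - 83) ≡ 12/21 mod 97. 21⁻¹ ≡ 37 (mod 97) since 21·37 = 777 ≡ 1, so λ ≡ 56.
  x = λ² - 83 - 7 = 3136 - 90 ≡ 39; y = λ·(83 - 39) - 7 ≡ 32. → (39, 32)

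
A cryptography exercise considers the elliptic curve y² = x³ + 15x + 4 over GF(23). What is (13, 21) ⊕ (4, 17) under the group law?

(15, 19)

(13, 21) + (4, 17). λ = (17 - 21)/(4 - 13) ≡ 19/14 mod 23. 14⁻¹ ≡ 5 (mod 23), so λ ≡ 3.
  x = λ² - 13 - 4 = 9 - 17 ≡ 15; y = λ·(13 - 15) - 21 ≡ 19. → (15, 19)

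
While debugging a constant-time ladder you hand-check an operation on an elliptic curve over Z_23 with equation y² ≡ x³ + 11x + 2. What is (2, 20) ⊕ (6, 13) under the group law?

(2, 20) + (6, 13). λ = (13 - 20)/(6 - 2) ≡ 16/4 mod 23. 4⁻¹ ≡ 6 (mod 23), so λ ≡ 4.
  x = λ² - 2 - 6 = 16 - 8 ≡ 8; y = λ·(2 - 8) - 20 ≡ 2. → (8, 2)

(8, 2)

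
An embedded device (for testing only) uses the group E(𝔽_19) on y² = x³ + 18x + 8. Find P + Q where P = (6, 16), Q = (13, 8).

(6, 16) + (13, 8). λ = (8 - 16)/(13 - 6) ≡ 11/7 mod 19. 7⁻¹ ≡ 11 (mod 19) since 7·11 = 77 ≡ 1, so λ ≡ 7.
  x = λ² - 6 - 13 = 49 - 19 ≡ 11; y = λ·(6 - 11) - 16 ≡ 6. → (11, 6)

(11, 6)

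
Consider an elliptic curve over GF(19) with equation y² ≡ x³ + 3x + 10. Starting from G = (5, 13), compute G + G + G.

(2, 10)

Repeated addition: build up to 3G.
2G: tangent at (5, 13): λ = (3·5² + 3)/(2·13) ≡ 2/7. 7⁻¹ ≡ 11 (mod 19) since 7·11 = 77 ≡ 1, so λ ≡ 2·11 ≡ 3.
  x = λ² - 5 - 5 = 9 - 10 ≡ 18; y = λ·(5 - 18) - 13 ≡ 5. → (18, 5)
3G: (18, 5) + (5, 13). λ = (13 - 5)/(5 - 18) ≡ 8/6 mod 19. 6⁻¹ ≡ 16 (mod 19) since 6·16 = 96 ≡ 1, so λ ≡ 14.
  x = λ² - 18 - 5 = 196 - 23 ≡ 2; y = λ·(18 - 2) - 5 ≡ 10. → (2, 10)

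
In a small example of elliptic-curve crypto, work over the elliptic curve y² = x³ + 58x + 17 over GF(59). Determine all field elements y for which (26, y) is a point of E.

none

x³ + 58x + 17 = 19101 ≡ 44 (mod 59).
44 is a non-residue mod 59; no y exists.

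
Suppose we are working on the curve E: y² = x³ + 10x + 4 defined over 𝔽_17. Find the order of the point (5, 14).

8

2P: tangent at (5, 14): λ = (3·5² + 10)/(2·14) ≡ 0/11. 11⁻¹ ≡ 14 (mod 17) since 11·14 = 154 ≡ 1, so λ ≡ 0·14 ≡ 0.
  x = λ² - 5 - 5 = 0 - 10 ≡ 7; y = λ·(5 - 7) - 14 ≡ 3. → (7, 3)
3P: (7, 3) + (5, 14). λ = (14 - 3)/(5 - 7) ≡ 11/15 mod 17. 15⁻¹ ≡ 8 (mod 17), so λ ≡ 3.
  x = λ² - 7 - 5 = 9 - 12 ≡ 14; y = λ·(7 - 14) - 3 ≡ 10. → (14, 10)
4P: (14, 10) + (5, 14). λ = (14 - 10)/(5 - 14) ≡ 4/8 mod 17. 8⁻¹ ≡ 15 (mod 17) since 8·15 = 120 ≡ 1, so λ ≡ 9.
  x = λ² - 14 - 5 = 81 - 19 ≡ 11; y = λ·(14 - 11) - 10 ≡ 0. → (11, 0)
5P: (11, 0) + (5, 14). λ = (14 - 0)/(5 - 11) ≡ 14/11 mod 17. 11⁻¹ ≡ 14 (mod 17), so λ ≡ 9.
  x = λ² - 11 - 5 = 81 - 16 ≡ 14; y = λ·(11 - 14) - 0 ≡ 7. → (14, 7)
6P: (14, 7) + (5, 14). λ = (14 - 7)/(5 - 14) ≡ 7/8 mod 17. 8⁻¹ ≡ 15 (mod 17), so λ ≡ 3.
  x = λ² - 14 - 5 = 9 - 19 ≡ 7; y = λ·(14 - 7) - 7 ≡ 14. → (7, 14)
7P: (7, 14) + (5, 14). λ = (14 - 14)/(5 - 7) ≡ 0/15 mod 17. 15⁻¹ ≡ 8 (mod 17) since 15·8 = 120 ≡ 1, so λ ≡ 0.
  x = λ² - 7 - 5 = 0 - 12 ≡ 5; y = λ·(7 - 5) - 14 ≡ 3. → (5, 3)
8P: (5, 3) + (5, 14): same x and y₁ ≡ -y₂, so the sum is O.
8P = O, so the order is 8.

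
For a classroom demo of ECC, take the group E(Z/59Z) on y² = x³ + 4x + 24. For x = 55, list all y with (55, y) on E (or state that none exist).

x³ + 4x + 24 = 166619 ≡ 3 (mod 59).
Square roots of 3 mod 59: 11 and 48 (since 11² = 121 ≡ 3).

11, 48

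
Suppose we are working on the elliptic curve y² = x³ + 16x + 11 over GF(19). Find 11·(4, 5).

(17, 3)

Write Q = (4, 5).
Repeated addition: build up to 11Q.
2Q: tangent at (4, 5): λ = (3·4² + 16)/(2·5) ≡ 7/10. 10⁻¹ ≡ 2 (mod 19), so λ ≡ 7·2 ≡ 14.
  x = λ² - 4 - 4 = 196 - 8 ≡ 17; y = λ·(4 - 17) - 5 ≡ 3. → (17, 3)
3Q: (17, 3) + (4, 5). λ = (5 - 3)/(4 - 17) ≡ 2/6 mod 19. 6⁻¹ ≡ 16 (mod 19), so λ ≡ 13.
  x = λ² - 17 - 4 = 169 - 21 ≡ 15; y = λ·(17 - 15) - 3 ≡ 4. → (15, 4)
4Q: (15, 4) + (4, 5). λ = (5 - 4)/(4 - 15) ≡ 1/8 mod 19. 8⁻¹ ≡ 12 (mod 19), so λ ≡ 12.
  x = λ² - 15 - 4 = 144 - 19 ≡ 11; y = λ·(15 - 11) - 4 ≡ 6. → (11, 6)
5Q: (11, 6) + (4, 5). λ = (5 - 6)/(4 - 11) ≡ 18/12 mod 19. 12⁻¹ ≡ 8 (mod 19), so λ ≡ 11.
  x = λ² - 11 - 4 = 121 - 15 ≡ 11; y = λ·(11 - 11) - 6 ≡ 13. → (11, 13)
6Q: (11, 13) + (4, 5). λ = (5 - 13)/(4 - 11) ≡ 11/12 mod 19. 12⁻¹ ≡ 8 (mod 19), so λ ≡ 12.
  x = λ² - 11 - 4 = 144 - 15 ≡ 15; y = λ·(11 - 15) - 13 ≡ 15. → (15, 15)
7Q: (15, 15) + (4, 5). λ = (5 - 15)/(4 - 15) ≡ 9/8 mod 19. 8⁻¹ ≡ 12 (mod 19) since 8·12 = 96 ≡ 1, so λ ≡ 13.
  x = λ² - 15 - 4 = 169 - 19 ≡ 17; y = λ·(15 - 17) - 15 ≡ 16. → (17, 16)
8Q: (17, 16) + (4, 5). λ = (5 - 16)/(4 - 17) ≡ 8/6 mod 19. 6⁻¹ ≡ 16 (mod 19), so λ ≡ 14.
  x = λ² - 17 - 4 = 196 - 21 ≡ 4; y = λ·(17 - 4) - 16 ≡ 14. → (4, 14)
9Q: (4, 14) + (4, 5): same x and y₁ ≡ -y₂, so the sum is O.
10Q: O + (4, 5) = (4, 5) (identity).
11Q: tangent at (4, 5): λ = (3·4² + 16)/(2·5) ≡ 7/10. 10⁻¹ ≡ 2 (mod 19), so λ ≡ 7·2 ≡ 14.
  x = λ² - 4 - 4 = 196 - 8 ≡ 17; y = λ·(4 - 17) - 5 ≡ 3. → (17, 3)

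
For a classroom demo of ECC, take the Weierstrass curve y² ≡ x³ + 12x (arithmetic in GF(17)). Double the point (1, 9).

tangent at (1, 9): λ = (3·1² + 12)/(2·9) ≡ 15/1. 1⁻¹ ≡ 1 (mod 17) since 1·1 = 1 ≡ 1, so λ ≡ 15·1 ≡ 15.
  x = λ² - 1 - 1 = 225 - 2 ≡ 2; y = λ·(1 - 2) - 9 ≡ 10. → (2, 10)

(2, 10)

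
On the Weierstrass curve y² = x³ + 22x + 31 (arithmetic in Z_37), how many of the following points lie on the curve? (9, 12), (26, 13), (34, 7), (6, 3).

3

(9, 12): 12² ≡ 33, rhs ≡ 33 → on.
(26, 13): 13² ≡ 21, rhs ≡ 12 → off.
(34, 7): 7² ≡ 12, rhs ≡ 12 → on.
(6, 3): 3² ≡ 9, rhs ≡ 9 → on.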